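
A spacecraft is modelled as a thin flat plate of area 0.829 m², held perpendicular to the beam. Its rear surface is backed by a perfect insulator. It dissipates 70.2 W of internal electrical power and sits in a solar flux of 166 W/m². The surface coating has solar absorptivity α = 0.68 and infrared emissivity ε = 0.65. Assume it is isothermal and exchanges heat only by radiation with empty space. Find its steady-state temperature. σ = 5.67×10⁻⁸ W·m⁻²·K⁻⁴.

T ≈ 271 K

At steady state, absorbed solar power + internal power = radiated power.
Absorbed: α·S·A_cross = 0.68·166·0.8290 = 93.58 W (cross-section A).
Total input = 93.58 + 70.2 = 163.8 W.
Radiated: εσ·A_surf·T⁴ with A_surf = A = 0.8290 m².
T⁴ = 163.8/(0.65·5.67×10⁻⁸·0.8290) = 5.360×10⁹ K⁴.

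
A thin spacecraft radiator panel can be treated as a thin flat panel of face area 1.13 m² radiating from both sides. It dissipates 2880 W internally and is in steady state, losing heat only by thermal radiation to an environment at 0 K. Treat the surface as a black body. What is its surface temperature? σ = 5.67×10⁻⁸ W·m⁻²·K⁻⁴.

Steady state: internal power = radiated power, P = εσA T⁴.
Radiating area A = 2·1.13 = 2.260 m².
T⁴ = P/(εσA) = 2880/(1.0·5.67×10⁻⁸·2.260) = 2.248×10¹⁰ K⁴.
T = (2.248×10¹⁰)^(1/4).

T ≈ 387 K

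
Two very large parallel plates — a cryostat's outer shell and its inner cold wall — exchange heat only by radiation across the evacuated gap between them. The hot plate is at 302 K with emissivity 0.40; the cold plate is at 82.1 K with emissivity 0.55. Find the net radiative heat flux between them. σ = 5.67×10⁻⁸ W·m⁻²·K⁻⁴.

For two infinite grey parallel plates, q = σ(T₁⁴ − T₂⁴)/(1/ε₁ + 1/ε₂ − 1).
T₁⁴ − T₂⁴ = 8.318×10⁹ − 4.543×10⁷ = 8.273×10⁹ K⁴.
1/ε₁ + 1/ε₂ − 1 = 2.500 + 1.818 − 1 = 3.318.
q = 5.67×10⁻⁸ × 8.273×10⁹ / 3.318.

q ≈ 141 W/m²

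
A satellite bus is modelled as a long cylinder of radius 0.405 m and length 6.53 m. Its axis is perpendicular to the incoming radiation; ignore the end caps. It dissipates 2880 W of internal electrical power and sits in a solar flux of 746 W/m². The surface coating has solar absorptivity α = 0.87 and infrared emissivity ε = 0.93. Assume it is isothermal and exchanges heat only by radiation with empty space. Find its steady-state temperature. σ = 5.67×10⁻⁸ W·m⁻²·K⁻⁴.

At steady state, absorbed solar power + internal power = radiated power.
Absorbed: α·S·A_cross = 0.87·746·5.289 = 3433 W (cross-section 2rL).
Total input = 3433 + 2880 = 6313 W.
Radiated: εσ·A_surf·T⁴ with A_surf = 2πrL = 16.62 m².
T⁴ = 6313/(0.93·5.67×10⁻⁸·16.62) = 7.205×10⁹ K⁴.

T ≈ 291 K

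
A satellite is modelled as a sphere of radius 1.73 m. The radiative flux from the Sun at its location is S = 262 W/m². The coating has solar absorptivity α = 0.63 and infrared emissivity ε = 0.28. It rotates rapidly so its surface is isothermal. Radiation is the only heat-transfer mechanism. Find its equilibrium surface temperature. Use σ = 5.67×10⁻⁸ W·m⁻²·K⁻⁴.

T ≈ 226 K

At equilibrium, absorbed power = emitted power.
Absorbing cross-section = πr² = 9.402 m²; emitting surface = 4πr² = 37.61 m² (ratio 4).
αS·A_cross = εσ·A_surf·T⁴  ⇒  T⁴ = αS/(ε·4σ).
T⁴ = 0.630·262/(0.28·4·5.67×10⁻⁸) = 2.599×10⁹ K⁴.
T = (2.599×10⁹)^(1/4).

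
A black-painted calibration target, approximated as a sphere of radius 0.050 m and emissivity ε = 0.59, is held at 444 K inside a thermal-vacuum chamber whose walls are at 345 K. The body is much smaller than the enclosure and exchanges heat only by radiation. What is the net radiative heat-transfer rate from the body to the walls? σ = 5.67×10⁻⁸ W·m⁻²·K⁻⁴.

P_net ≈ 26.0 W

For a small grey body in a large enclosure: P_net = εσA(T_body⁴ − T_wall⁴).
A = 4πr² = 0.03142 m²; T_body⁴ − T_wall⁴ = 3.886×10¹⁰ − 1.417×10¹⁰ = 2.470×10¹⁰ K⁴.
|P_net| = 0.59·5.67×10⁻⁸·0.03142·2.470×10¹⁰.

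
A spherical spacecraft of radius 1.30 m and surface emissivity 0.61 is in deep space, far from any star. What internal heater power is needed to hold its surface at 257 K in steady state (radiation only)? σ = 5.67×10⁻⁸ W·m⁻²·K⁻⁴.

P ≈ 3200 W

P = εσ·4πr²·T⁴.
4πr² = 21.24 m²; T⁴ = 4.362×10⁹ K⁴.
P = 0.61·5.67×10⁻⁸·21.24·4.362×10⁹.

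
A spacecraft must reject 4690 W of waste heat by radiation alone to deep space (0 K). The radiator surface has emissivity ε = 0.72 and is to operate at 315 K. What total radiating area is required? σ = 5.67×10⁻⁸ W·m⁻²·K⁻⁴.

A ≈ 11.7 m²

P = εσA T⁴ ⇒ A = P/(εσT⁴).
T⁴ = 9.846×10⁹ K⁴.
A = 4690/(0.72 × 5.67×10⁻⁸ × 9.846×10⁹).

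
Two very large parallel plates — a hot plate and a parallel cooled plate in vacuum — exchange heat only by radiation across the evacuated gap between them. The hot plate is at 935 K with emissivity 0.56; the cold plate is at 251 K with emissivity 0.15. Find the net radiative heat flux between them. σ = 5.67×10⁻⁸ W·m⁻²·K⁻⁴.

q ≈ 5780 W/m²

For two infinite grey parallel plates, q = σ(T₁⁴ − T₂⁴)/(1/ε₁ + 1/ε₂ − 1).
T₁⁴ − T₂⁴ = 7.643×10¹¹ − 3.969×10⁹ = 7.603×10¹¹ K⁴.
1/ε₁ + 1/ε₂ − 1 = 1.786 + 6.667 − 1 = 7.452.
q = 5.67×10⁻⁸ × 7.603×10¹¹ / 7.452.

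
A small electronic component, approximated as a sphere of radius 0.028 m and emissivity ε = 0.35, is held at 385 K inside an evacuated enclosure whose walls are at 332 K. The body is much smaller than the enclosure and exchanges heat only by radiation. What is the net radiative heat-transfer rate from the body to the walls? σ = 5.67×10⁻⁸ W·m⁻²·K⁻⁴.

P_net ≈ 1.92 W

For a small grey body in a large enclosure: P_net = εσA(T_body⁴ − T_wall⁴).
A = 4πr² = 0.009852 m²; T_body⁴ − T_wall⁴ = 2.197×10¹⁰ − 1.215×10¹⁰ = 9.821×10⁹ K⁴.
|P_net| = 0.35·5.67×10⁻⁸·0.009852·9.821×10⁹.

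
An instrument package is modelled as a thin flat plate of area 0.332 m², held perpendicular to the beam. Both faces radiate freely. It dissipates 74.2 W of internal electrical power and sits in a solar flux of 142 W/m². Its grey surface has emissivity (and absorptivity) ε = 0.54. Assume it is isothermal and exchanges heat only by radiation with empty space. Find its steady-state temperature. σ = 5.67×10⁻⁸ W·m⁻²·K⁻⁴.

T ≈ 265 K

At steady state, absorbed solar power + internal power = radiated power.
Absorbed: α·S·A_cross = 0.54·142·0.3320 = 25.46 W (cross-section A).
Total input = 25.46 + 74.2 = 99.66 W.
Radiated: εσ·A_surf·T⁴ with A_surf = 2A = 0.6640 m².
T⁴ = 99.66/(0.54·5.67×10⁻⁸·0.6640) = 4.902×10⁹ K⁴.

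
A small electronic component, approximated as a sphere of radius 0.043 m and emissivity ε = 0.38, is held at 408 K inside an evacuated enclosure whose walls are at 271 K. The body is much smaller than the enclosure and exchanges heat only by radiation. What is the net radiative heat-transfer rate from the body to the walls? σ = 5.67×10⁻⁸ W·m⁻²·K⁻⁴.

For a small grey body in a large enclosure: P_net = εσA(T_body⁴ − T_wall⁴).
A = 4πr² = 0.02324 m²; T_body⁴ − T_wall⁴ = 2.771×10¹⁰ − 5.394×10⁹ = 2.232×10¹⁰ K⁴.
|P_net| = 0.38·5.67×10⁻⁸·0.02324·2.232×10¹⁰.

P_net ≈ 11.2 W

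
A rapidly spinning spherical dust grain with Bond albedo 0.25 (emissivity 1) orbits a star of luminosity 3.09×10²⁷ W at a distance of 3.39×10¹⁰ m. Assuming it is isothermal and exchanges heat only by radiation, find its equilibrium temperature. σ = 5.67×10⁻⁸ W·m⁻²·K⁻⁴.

T ≈ 917 K

First find the stellar flux at distance d: S = L/(4πd²) = 3.09×10²⁷/(4π·(3.39×10¹⁰)²) = 2.140×10⁵ W/m².
For an isothermal sphere, absorbed (1−a)S·πr² = emitted σ·4πr²·T⁴, so T⁴ = (1−a)S/(4σ).
T⁴ = 0.750·2.140×10⁵/(4·5.67×10⁻⁸) = 7.076×10¹¹ K⁴.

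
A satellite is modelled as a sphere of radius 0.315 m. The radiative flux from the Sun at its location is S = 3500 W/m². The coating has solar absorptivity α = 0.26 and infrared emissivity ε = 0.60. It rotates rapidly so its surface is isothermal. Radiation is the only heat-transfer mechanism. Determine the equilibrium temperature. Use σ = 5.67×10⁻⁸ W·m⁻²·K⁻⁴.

At equilibrium, absorbed power = emitted power.
Absorbing cross-section = πr² = 0.3117 m²; emitting surface = 4πr² = 1.247 m² (ratio 4).
αS·A_cross = εσ·A_surf·T⁴  ⇒  T⁴ = αS/(ε·4σ).
T⁴ = 0.260·3500/(0.60·4·5.67×10⁻⁸) = 6.687×10⁹ K⁴.
T = (6.687×10⁹)^(1/4).

T ≈ 286 K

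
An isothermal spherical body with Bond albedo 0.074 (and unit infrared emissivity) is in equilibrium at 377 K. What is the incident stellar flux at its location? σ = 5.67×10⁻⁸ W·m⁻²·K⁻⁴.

(1−a)S·πr² = σ·4πr²·T⁴ ⇒ S = 4σT⁴/(1−a).
S = 4·5.67×10⁻⁸·2.020×10¹⁰/0.926.

S ≈ 4950 W/m²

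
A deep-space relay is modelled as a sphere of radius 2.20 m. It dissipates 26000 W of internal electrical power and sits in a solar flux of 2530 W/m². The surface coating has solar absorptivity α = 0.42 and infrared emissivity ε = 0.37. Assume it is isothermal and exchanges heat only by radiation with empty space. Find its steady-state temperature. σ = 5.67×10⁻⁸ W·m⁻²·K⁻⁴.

T ≈ 426 K

At steady state, absorbed solar power + internal power = radiated power.
Absorbed: α·S·A_cross = 0.42·2530·15.21 = 16160 W (cross-section πr²).
Total input = 16160 + 26000 = 42160 W.
Radiated: εσ·A_surf·T⁴ with A_surf = 4πr² = 60.82 m².
T⁴ = 42160/(0.37·5.67×10⁻⁸·60.82) = 3.304×10¹⁰ K⁴.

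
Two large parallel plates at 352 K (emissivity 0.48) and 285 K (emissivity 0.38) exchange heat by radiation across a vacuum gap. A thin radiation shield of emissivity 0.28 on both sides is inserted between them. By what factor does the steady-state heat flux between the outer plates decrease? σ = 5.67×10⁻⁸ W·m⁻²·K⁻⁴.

Without shield: q₀ = σΔ(T⁴)/(1/ε₁+1/ε₂−1) with denominator 3.715.
With shield the two gaps are in series; the resistances add: (1/ε₁+1/ε_s−1)+(1/ε_s+1/ε₂−1) = 4.655+5.203 = 9.858.
Heat-flux ratio q₀/q = 9.858/3.715.

factor ≈ 2.65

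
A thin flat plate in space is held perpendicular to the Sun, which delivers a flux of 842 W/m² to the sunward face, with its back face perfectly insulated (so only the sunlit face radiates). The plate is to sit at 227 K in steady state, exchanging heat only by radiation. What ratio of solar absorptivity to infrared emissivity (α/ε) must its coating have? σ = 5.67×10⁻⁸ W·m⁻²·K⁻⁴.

Balance: αS·A = εσ·1A·T⁴ ⇒ α/ε = σT⁴/S.
α/ε = 5.67×10⁻⁸·(227)⁴/842 = 5.67×10⁻⁸·2.655×10⁹/842.

α/ε ≈ 0.179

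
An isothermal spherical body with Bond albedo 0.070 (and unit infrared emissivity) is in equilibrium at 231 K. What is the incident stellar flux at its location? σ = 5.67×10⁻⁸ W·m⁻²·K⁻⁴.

S ≈ 694 W/m²

(1−a)S·πr² = σ·4πr²·T⁴ ⇒ S = 4σT⁴/(1−a).
S = 4·5.67×10⁻⁸·2.847×10⁹/0.930.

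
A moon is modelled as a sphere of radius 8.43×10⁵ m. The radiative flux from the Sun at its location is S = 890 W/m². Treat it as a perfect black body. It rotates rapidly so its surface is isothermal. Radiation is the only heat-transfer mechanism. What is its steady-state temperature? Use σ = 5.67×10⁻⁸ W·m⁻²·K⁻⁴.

At equilibrium, absorbed power = emitted power.
Absorbing cross-section = πr² = 2.233×10¹² m²; emitting surface = 4πr² = 8.930×10¹² m² (ratio 4).
S·A_cross = εσ·A_surf·T⁴  ⇒  T⁴ = S/(4σ).
T⁴ = 1.00·890/(4·5.67×10⁻⁸) = 3.924×10⁹ K⁴.
T = (3.924×10⁹)^(1/4).

T ≈ 250 K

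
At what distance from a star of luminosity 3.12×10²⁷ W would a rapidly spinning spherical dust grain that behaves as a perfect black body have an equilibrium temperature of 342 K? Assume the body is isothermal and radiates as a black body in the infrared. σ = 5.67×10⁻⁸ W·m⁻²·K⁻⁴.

d ≈ 2.83×10¹¹ m

For an isothermal black-emitting sphere, (1−a)S·πr² = σ·4πr²·T⁴ ⇒ S = 4σT⁴/(1−a).
S = 4·5.67×10⁻⁸·(342)⁴/1.00 = 3103 W/m².
Flux falls as S = L/(4πd²), so d = √(L/(4πS)) = √(3.12×10²⁷/(4π·3103)).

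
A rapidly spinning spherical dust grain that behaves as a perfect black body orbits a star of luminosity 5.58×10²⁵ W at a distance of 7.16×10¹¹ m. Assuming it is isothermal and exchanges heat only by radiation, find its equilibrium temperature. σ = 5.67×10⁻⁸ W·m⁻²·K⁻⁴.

First find the stellar flux at distance d: S = L/(4πd²) = 5.58×10²⁵/(4π·(7.16×10¹¹)²) = 8.662 W/m².
For an isothermal sphere, absorbed (1−a)S·πr² = emitted σ·4πr²·T⁴, so T⁴ = (1−a)S/(4σ).
T⁴ = 1.00·8.662/(4·5.67×10⁻⁸) = 3.819×10⁷ K⁴.

T ≈ 78.6 K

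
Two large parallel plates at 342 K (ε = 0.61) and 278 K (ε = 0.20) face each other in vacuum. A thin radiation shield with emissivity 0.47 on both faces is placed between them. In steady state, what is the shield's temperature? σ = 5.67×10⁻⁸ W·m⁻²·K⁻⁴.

In steady state the net flux on the hot side equals that on the cold side.
σ(T₁⁴−T_s⁴)/D₁ = σ(T_s⁴−T₂⁴)/D₂, with D₁ = 1/ε₁+1/ε_s−1 = 2.767, D₂ = 1/ε_s+1/ε₂−1 = 6.128.
Solve for T_s⁴: T_s⁴ = (D₂·T₁⁴ + D₁·T₂⁴)/(D₁+D₂) = 1.128×10¹⁰ K⁴.

T_s ≈ 326 K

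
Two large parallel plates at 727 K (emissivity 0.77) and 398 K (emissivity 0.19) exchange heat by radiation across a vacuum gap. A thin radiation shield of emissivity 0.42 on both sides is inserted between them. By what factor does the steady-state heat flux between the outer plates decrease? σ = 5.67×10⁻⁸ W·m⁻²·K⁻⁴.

Without shield: q₀ = σΔ(T⁴)/(1/ε₁+1/ε₂−1) with denominator 5.562.
With shield the two gaps are in series; the resistances add: (1/ε₁+1/ε_s−1)+(1/ε_s+1/ε₂−1) = 2.680+6.644 = 9.324.
Heat-flux ratio q₀/q = 9.324/5.562.

factor ≈ 1.68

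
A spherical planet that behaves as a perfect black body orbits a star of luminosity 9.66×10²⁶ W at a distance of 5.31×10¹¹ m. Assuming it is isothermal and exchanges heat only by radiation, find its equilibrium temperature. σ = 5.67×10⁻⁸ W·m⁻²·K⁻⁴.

First find the stellar flux at distance d: S = L/(4πd²) = 9.66×10²⁶/(4π·(5.31×10¹¹)²) = 272.6 W/m².
For an isothermal sphere, absorbed (1−a)S·πr² = emitted σ·4πr²·T⁴, so T⁴ = (1−a)S/(4σ).
T⁴ = 1.00·272.6/(4·5.67×10⁻⁸) = 1.202×10⁹ K⁴.

T ≈ 186 K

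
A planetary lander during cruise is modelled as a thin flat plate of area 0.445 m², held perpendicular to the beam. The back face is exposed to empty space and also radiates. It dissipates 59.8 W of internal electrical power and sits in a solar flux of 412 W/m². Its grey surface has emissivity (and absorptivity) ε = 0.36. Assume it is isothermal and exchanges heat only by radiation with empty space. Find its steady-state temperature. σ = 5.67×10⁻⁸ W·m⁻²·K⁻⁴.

T ≈ 288 K

At steady state, absorbed solar power + internal power = radiated power.
Absorbed: α·S·A_cross = 0.36·412·0.4450 = 66.00 W (cross-section A).
Total input = 66.00 + 59.8 = 125.8 W.
Radiated: εσ·A_surf·T⁴ with A_surf = 2A = 0.8900 m².
T⁴ = 125.8/(0.36·5.67×10⁻⁸·0.8900) = 6.925×10⁹ K⁴.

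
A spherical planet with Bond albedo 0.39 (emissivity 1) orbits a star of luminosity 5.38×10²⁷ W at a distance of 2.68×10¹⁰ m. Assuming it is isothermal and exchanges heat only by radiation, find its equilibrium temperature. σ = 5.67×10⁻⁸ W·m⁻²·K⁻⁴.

T ≈ 1130 K

First find the stellar flux at distance d: S = L/(4πd²) = 5.38×10²⁷/(4π·(2.68×10¹⁰)²) = 5.961×10⁵ W/m².
For an isothermal sphere, absorbed (1−a)S·πr² = emitted σ·4πr²·T⁴, so T⁴ = (1−a)S/(4σ).
T⁴ = 0.610·5.961×10⁵/(4·5.67×10⁻⁸) = 1.603×10¹² K⁴.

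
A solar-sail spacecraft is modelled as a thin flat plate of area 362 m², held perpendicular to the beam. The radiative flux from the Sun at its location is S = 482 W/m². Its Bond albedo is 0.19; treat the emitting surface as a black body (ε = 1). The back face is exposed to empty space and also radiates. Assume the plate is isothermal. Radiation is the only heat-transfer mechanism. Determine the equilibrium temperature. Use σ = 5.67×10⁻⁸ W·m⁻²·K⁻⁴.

At equilibrium, absorbed power = emitted power.
Absorbing cross-section = A = 362.0 m²; emitting surface = 2A = 724.0 m² (ratio 2).
(1−a)S·A_cross = εσ·A_surf·T⁴  ⇒  T⁴ = (1−a)S/(2σ).
T⁴ = 0.810·482/(2·5.67×10⁻⁸) = 3.443×10⁹ K⁴.
T = (3.443×10⁹)^(1/4).

T ≈ 242 K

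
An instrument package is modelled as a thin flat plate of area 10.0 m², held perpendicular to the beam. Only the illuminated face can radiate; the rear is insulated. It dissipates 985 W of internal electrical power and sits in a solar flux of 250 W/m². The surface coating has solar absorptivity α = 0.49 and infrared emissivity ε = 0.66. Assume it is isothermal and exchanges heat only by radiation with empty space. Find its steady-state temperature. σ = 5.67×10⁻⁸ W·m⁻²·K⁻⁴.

T ≈ 277 K

At steady state, absorbed solar power + internal power = radiated power.
Absorbed: α·S·A_cross = 0.49·250·10.00 = 1225 W (cross-section A).
Total input = 1225 + 985 = 2210 W.
Radiated: εσ·A_surf·T⁴ with A_surf = A = 10.00 m².
T⁴ = 2210/(0.66·5.67×10⁻⁸·10.00) = 5.906×10⁹ K⁴.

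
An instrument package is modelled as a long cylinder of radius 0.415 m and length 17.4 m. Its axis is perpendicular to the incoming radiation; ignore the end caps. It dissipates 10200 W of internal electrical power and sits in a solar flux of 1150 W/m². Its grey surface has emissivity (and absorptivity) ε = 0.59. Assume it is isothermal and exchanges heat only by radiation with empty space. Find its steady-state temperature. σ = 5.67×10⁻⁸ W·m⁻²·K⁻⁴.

T ≈ 339 K

At steady state, absorbed solar power + internal power = radiated power.
Absorbed: α·S·A_cross = 0.59·1150·14.44 = 9799 W (cross-section 2rL).
Total input = 9799 + 10200 = 20000 W.
Radiated: εσ·A_surf·T⁴ with A_surf = 2πrL = 45.37 m².
T⁴ = 20000/(0.59·5.67×10⁻⁸·45.37) = 1.318×10¹⁰ K⁴.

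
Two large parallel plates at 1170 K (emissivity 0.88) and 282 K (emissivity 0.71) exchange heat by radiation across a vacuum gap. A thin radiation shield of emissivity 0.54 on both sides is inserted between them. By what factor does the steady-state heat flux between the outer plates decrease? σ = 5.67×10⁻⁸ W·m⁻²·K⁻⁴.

factor ≈ 2.75

Without shield: q₀ = σΔ(T⁴)/(1/ε₁+1/ε₂−1) with denominator 1.545.
With shield the two gaps are in series; the resistances add: (1/ε₁+1/ε_s−1)+(1/ε_s+1/ε₂−1) = 1.988+2.260 = 4.249.
Heat-flux ratio q₀/q = 4.249/1.545.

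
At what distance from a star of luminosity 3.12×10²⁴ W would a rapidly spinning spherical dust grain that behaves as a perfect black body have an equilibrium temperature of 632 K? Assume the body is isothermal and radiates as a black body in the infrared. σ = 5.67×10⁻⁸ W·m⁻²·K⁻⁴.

For an isothermal black-emitting sphere, (1−a)S·πr² = σ·4πr²·T⁴ ⇒ S = 4σT⁴/(1−a).
S = 4·5.67×10⁻⁸·(632)⁴/1.00 = 36180 W/m².
Flux falls as S = L/(4πd²), so d = √(L/(4πS)) = √(3.12×10²⁴/(4π·36180)).

d ≈ 2.62×10⁹ m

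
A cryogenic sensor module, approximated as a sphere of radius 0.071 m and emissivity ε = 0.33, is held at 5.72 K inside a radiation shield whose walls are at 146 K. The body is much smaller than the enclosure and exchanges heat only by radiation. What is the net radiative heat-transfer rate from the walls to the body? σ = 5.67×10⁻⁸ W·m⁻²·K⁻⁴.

For a small grey body in a large enclosure: P_net = εσA(T_body⁴ − T_wall⁴).
A = 4πr² = 0.06335 m²; T_body⁴ − T_wall⁴ = 1070 − 4.544×10⁸ = -4.544×10⁸ K⁴.
|P_net| = 0.33·5.67×10⁻⁸·0.06335·4.544×10⁸.

P_net ≈ 0.539 W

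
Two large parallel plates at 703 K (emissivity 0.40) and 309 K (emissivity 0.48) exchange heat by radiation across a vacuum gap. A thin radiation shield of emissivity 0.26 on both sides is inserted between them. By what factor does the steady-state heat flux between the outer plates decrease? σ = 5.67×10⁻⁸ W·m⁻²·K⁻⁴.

Without shield: q₀ = σΔ(T⁴)/(1/ε₁+1/ε₂−1) with denominator 3.583.
With shield the two gaps are in series; the resistances add: (1/ε₁+1/ε_s−1)+(1/ε_s+1/ε₂−1) = 5.346+4.929 = 10.28.
Heat-flux ratio q₀/q = 10.28/3.583.

factor ≈ 2.87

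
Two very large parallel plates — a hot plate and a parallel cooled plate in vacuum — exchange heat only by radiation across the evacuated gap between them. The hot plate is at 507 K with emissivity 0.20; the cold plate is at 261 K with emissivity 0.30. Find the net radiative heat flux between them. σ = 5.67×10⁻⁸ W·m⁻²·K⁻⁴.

q ≈ 475 W/m²

For two infinite grey parallel plates, q = σ(T₁⁴ − T₂⁴)/(1/ε₁ + 1/ε₂ − 1).
T₁⁴ − T₂⁴ = 6.607×10¹⁰ − 4.640×10⁹ = 6.143×10¹⁰ K⁴.
1/ε₁ + 1/ε₂ − 1 = 5.000 + 3.333 − 1 = 7.333.
q = 5.67×10⁻⁸ × 6.143×10¹⁰ / 7.333.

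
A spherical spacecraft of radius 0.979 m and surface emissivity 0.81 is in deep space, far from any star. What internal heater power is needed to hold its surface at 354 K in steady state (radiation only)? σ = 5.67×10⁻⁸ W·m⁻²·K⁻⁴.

P ≈ 8690 W

P = εσ·4πr²·T⁴.
4πr² = 12.04 m²; T⁴ = 1.570×10¹⁰ K⁴.
P = 0.81·5.67×10⁻⁸·12.04·1.570×10¹⁰.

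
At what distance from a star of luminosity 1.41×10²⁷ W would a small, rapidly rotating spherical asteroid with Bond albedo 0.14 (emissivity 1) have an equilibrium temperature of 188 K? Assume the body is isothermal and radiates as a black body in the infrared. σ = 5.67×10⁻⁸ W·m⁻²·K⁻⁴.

For an isothermal black-emitting sphere, (1−a)S·πr² = σ·4πr²·T⁴ ⇒ S = 4σT⁴/(1−a).
S = 4·5.67×10⁻⁸·(188)⁴/0.860 = 329.4 W/m².
Flux falls as S = L/(4πd²), so d = √(L/(4πS)) = √(1.41×10²⁷/(4π·329.4)).

d ≈ 5.84×10¹¹ m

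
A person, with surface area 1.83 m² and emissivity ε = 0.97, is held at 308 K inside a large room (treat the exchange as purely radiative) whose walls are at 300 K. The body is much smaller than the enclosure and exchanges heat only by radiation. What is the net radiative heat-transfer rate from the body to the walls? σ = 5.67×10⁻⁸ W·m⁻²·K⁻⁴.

P_net ≈ 90.5 W

For a small grey body in a large enclosure: P_net = εσA(T_body⁴ − T_wall⁴).
A = 1.83 m²; T_body⁴ − T_wall⁴ = 8.999×10⁹ − 8.100×10⁹ = 8.992×10⁸ K⁴.
|P_net| = 0.97·5.67×10⁻⁸·1.830·8.992×10⁸.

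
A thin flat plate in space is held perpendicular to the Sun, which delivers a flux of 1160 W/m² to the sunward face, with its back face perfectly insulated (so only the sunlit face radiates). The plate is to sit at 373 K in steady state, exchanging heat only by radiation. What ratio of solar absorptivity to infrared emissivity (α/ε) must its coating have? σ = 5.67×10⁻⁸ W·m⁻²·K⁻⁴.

α/ε ≈ 0.946

Balance: αS·A = εσ·1A·T⁴ ⇒ α/ε = σT⁴/S.
α/ε = 5.67×10⁻⁸·(373)⁴/1160 = 5.67×10⁻⁸·1.936×10¹⁰/1160.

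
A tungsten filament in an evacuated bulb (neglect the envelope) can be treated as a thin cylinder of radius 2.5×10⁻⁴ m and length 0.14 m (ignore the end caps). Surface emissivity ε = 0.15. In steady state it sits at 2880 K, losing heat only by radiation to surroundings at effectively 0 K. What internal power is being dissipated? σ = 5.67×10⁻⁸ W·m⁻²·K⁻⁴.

P ≈ 129 W

Steady state: P = εσA T⁴.
A = 2πrL = 2.199×10⁻⁴ m²; T⁴ = (2880)⁴ = 6.880×10¹³ K⁴.
P = 0.15 × 5.67×10⁻⁸ × 2.199×10⁻⁴ × 6.880×10¹³.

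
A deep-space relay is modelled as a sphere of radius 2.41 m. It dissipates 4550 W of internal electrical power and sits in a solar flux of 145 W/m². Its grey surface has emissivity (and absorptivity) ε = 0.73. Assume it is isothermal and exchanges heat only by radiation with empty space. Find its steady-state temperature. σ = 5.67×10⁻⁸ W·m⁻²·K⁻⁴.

T ≈ 215 K

At steady state, absorbed solar power + internal power = radiated power.
Absorbed: α·S·A_cross = 0.73·145·18.25 = 1931 W (cross-section πr²).
Total input = 1931 + 4550 = 6481 W.
Radiated: εσ·A_surf·T⁴ with A_surf = 4πr² = 72.99 m².
T⁴ = 6481/(0.73·5.67×10⁻⁸·72.99) = 2.145×10⁹ K⁴.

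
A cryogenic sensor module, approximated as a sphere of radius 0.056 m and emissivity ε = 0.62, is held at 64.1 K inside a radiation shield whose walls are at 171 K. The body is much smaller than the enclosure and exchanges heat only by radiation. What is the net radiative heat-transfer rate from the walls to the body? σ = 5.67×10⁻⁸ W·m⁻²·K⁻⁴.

For a small grey body in a large enclosure: P_net = εσA(T_body⁴ − T_wall⁴).
A = 4πr² = 0.03941 m²; T_body⁴ − T_wall⁴ = 1.688×10⁷ − 8.550×10⁸ = -8.382×10⁸ K⁴.
|P_net| = 0.62·5.67×10⁻⁸·0.03941·8.382×10⁸.

P_net ≈ 1.16 W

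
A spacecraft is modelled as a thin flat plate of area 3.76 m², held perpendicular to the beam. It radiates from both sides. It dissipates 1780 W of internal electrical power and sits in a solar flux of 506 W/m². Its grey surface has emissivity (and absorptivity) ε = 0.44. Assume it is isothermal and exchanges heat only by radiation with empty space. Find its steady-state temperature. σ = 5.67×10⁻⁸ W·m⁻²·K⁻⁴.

At steady state, absorbed solar power + internal power = radiated power.
Absorbed: α·S·A_cross = 0.44·506·3.760 = 837.1 W (cross-section A).
Total input = 837.1 + 1780 = 2617 W.
Radiated: εσ·A_surf·T⁴ with A_surf = 2A = 7.520 m².
T⁴ = 2617/(0.44·5.67×10⁻⁸·7.520) = 1.395×10¹⁰ K⁴.

T ≈ 344 K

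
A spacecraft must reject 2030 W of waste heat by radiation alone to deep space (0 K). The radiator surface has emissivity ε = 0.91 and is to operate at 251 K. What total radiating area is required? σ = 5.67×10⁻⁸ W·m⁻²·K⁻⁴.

A ≈ 9.91 m²

P = εσA T⁴ ⇒ A = P/(εσT⁴).
T⁴ = 3.969×10⁹ K⁴.
A = 2030/(0.91 × 5.67×10⁻⁸ × 3.969×10⁹).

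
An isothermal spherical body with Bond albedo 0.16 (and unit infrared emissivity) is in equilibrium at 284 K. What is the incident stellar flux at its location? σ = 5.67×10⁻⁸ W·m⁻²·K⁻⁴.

S ≈ 1760 W/m²

(1−a)S·πr² = σ·4πr²·T⁴ ⇒ S = 4σT⁴/(1−a).
S = 4·5.67×10⁻⁸·6.505×10⁹/0.840.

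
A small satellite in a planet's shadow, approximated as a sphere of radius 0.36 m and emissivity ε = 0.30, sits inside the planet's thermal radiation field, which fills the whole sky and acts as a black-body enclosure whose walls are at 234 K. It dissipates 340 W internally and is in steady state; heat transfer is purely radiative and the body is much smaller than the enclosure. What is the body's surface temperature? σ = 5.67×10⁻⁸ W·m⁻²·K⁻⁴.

For a small grey body in a large enclosure, net radiated power = εσA(T⁴ − T_w⁴).
Steady state: P = εσA(T⁴ − T_w⁴) with A = 4πr² = 1.629 m².
T⁴ = P/(εσA) + T_w⁴ = 340/(0.30·5.67×10⁻⁸·1.629) + (234)⁴
    = 1.227×10¹⁰ + 2.998×10⁹ = 1.527×10¹⁰ K⁴.

T ≈ 352 K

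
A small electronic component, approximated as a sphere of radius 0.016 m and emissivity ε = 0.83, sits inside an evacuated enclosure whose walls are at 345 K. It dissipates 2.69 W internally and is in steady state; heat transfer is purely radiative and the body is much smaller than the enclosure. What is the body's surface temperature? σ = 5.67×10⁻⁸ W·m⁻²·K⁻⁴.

For a small grey body in a large enclosure, net radiated power = εσA(T⁴ − T_w⁴).
Steady state: P = εσA(T⁴ − T_w⁴) with A = 4πr² = 0.003217 m².
T⁴ = P/(εσA) + T_w⁴ = 2.69/(0.83·5.67×10⁻⁸·0.003217) + (345)⁴
    = 1.777×10¹⁰ + 1.417×10¹⁰ = 3.194×10¹⁰ K⁴.

T ≈ 423 K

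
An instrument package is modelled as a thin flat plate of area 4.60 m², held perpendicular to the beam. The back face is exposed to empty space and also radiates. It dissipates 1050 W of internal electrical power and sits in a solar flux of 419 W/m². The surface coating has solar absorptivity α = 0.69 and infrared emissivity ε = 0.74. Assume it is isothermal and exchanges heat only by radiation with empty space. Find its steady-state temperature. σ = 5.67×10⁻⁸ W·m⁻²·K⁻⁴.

T ≈ 280 K

At steady state, absorbed solar power + internal power = radiated power.
Absorbed: α·S·A_cross = 0.69·419·4.600 = 1330 W (cross-section A).
Total input = 1330 + 1050 = 2380 W.
Radiated: εσ·A_surf·T⁴ with A_surf = 2A = 9.200 m².
T⁴ = 2380/(0.74·5.67×10⁻⁸·9.200) = 6.165×10⁹ K⁴.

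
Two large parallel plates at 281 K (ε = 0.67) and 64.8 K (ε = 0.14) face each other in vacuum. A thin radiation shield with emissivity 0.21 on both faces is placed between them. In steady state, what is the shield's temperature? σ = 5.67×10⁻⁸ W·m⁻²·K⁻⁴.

In steady state the net flux on the hot side equals that on the cold side.
σ(T₁⁴−T_s⁴)/D₁ = σ(T_s⁴−T₂⁴)/D₂, with D₁ = 1/ε₁+1/ε_s−1 = 5.254, D₂ = 1/ε_s+1/ε₂−1 = 10.90.
Solve for T_s⁴: T_s⁴ = (D₂·T₁⁴ + D₁·T₂⁴)/(D₁+D₂) = 4.213×10⁹ K⁴.

T_s ≈ 255 K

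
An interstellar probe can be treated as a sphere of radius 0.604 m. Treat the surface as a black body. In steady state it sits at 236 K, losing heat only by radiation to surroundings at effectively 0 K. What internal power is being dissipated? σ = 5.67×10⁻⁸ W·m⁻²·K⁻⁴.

Steady state: P = εσA T⁴.
A = 4πr² = 4.584 m²; T⁴ = (236)⁴ = 3.102×10⁹ K⁴.
P = 1.0 × 5.67×10⁻⁸ × 4.584 × 3.102×10⁹.

P ≈ 806 W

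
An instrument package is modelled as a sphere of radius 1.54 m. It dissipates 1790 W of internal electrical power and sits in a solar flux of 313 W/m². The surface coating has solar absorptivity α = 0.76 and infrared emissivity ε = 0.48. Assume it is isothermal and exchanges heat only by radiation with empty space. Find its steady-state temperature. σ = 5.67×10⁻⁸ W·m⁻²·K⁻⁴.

T ≈ 257 K

At steady state, absorbed solar power + internal power = radiated power.
Absorbed: α·S·A_cross = 0.76·313·7.451 = 1772 W (cross-section πr²).
Total input = 1772 + 1790 = 3562 W.
Radiated: εσ·A_surf·T⁴ with A_surf = 4πr² = 29.80 m².
T⁴ = 3562/(0.48·5.67×10⁻⁸·29.80) = 4.392×10⁹ K⁴.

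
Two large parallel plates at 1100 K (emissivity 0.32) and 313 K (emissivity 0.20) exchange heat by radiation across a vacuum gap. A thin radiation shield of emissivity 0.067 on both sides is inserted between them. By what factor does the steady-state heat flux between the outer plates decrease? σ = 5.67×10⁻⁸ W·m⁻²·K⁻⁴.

factor ≈ 5.05

Without shield: q₀ = σΔ(T⁴)/(1/ε₁+1/ε₂−1) with denominator 7.125.
With shield the two gaps are in series; the resistances add: (1/ε₁+1/ε_s−1)+(1/ε_s+1/ε₂−1) = 17.05+18.93 = 35.98.
Heat-flux ratio q₀/q = 35.98/7.125.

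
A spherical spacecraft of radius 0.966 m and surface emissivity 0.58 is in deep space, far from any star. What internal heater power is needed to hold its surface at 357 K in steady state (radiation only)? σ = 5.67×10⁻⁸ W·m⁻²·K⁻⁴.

P = εσ·4πr²·T⁴.
4πr² = 11.73 m²; T⁴ = 1.624×10¹⁰ K⁴.
P = 0.58·5.67×10⁻⁸·11.73·1.624×10¹⁰.

P ≈ 6260 W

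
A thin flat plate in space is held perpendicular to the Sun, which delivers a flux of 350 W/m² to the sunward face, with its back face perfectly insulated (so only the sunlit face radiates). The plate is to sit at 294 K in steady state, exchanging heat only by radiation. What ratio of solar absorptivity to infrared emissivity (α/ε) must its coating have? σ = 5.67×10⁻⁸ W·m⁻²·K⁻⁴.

α/ε ≈ 1.21

Balance: αS·A = εσ·1A·T⁴ ⇒ α/ε = σT⁴/S.
α/ε = 5.67×10⁻⁸·(294)⁴/350 = 5.67×10⁻⁸·7.471×10⁹/350.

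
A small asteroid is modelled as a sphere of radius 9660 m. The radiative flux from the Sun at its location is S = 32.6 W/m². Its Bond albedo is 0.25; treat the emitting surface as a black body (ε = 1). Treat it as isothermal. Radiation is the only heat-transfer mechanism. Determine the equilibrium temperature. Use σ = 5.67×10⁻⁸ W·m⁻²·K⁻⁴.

At equilibrium, absorbed power = emitted power.
Absorbing cross-section = πr² = 2.932×10⁸ m²; emitting surface = 4πr² = 1.173×10⁹ m² (ratio 4).
(1−a)S·A_cross = εσ·A_surf·T⁴  ⇒  T⁴ = (1−a)S/(4σ).
T⁴ = 0.750·32.6/(4·5.67×10⁻⁸) = 1.078×10⁸ K⁴.
T = (1.078×10⁸)^(1/4).

T ≈ 102 K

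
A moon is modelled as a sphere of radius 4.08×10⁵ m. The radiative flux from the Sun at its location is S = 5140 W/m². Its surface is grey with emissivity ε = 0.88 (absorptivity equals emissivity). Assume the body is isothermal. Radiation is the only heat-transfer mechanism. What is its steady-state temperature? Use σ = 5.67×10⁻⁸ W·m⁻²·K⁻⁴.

T ≈ 388 K

At equilibrium, absorbed power = emitted power.
Absorbing cross-section = πr² = 5.230×10¹¹ m²; emitting surface = 4πr² = 2.092×10¹² m² (ratio 4).
εS·A_cross = εσ·A_surf·T⁴  ⇒  T⁴ = S/(4σ)   (ε cancels).
T⁴ = 5140/(4·5.67×10⁻⁸) = 2.266×10¹⁰ K⁴.
T = (2.266×10¹⁰)^(1/4).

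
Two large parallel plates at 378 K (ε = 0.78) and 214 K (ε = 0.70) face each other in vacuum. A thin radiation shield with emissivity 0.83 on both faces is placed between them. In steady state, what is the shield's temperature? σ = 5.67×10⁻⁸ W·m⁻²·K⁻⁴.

T_s ≈ 329 K

In steady state the net flux on the hot side equals that on the cold side.
σ(T₁⁴−T_s⁴)/D₁ = σ(T_s⁴−T₂⁴)/D₂, with D₁ = 1/ε₁+1/ε_s−1 = 1.487, D₂ = 1/ε_s+1/ε₂−1 = 1.633.
Solve for T_s⁴: T_s⁴ = (D₂·T₁⁴ + D₁·T₂⁴)/(D₁+D₂) = 1.169×10¹⁰ K⁴.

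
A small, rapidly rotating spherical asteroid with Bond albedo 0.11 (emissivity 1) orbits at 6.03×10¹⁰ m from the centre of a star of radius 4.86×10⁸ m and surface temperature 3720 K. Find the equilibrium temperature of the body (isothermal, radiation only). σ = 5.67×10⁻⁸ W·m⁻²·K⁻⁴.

T ≈ 229 K

The star's surface emits σT_*⁴; at distance d the flux is S = σT_*⁴(R_*/d)².
S = 5.67×10⁻⁸·(3720)⁴·(4.86×10⁸/6.03×10¹⁰)² = 705.3 W/m².
For an isothermal sphere T⁴ = (1−a)S/(4σ) = 2.768×10⁹ K⁴.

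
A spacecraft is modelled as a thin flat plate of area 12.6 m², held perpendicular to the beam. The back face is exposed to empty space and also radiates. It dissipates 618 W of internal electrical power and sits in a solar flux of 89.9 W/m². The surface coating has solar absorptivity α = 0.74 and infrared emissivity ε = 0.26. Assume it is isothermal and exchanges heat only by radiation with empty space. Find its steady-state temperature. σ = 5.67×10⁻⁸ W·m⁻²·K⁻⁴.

T ≈ 250 K

At steady state, absorbed solar power + internal power = radiated power.
Absorbed: α·S·A_cross = 0.74·89.9·12.60 = 838.2 W (cross-section A).
Total input = 838.2 + 618 = 1456 W.
Radiated: εσ·A_surf·T⁴ with A_surf = 2A = 25.20 m².
T⁴ = 1456/(0.26·5.67×10⁻⁸·25.20) = 3.920×10⁹ K⁴.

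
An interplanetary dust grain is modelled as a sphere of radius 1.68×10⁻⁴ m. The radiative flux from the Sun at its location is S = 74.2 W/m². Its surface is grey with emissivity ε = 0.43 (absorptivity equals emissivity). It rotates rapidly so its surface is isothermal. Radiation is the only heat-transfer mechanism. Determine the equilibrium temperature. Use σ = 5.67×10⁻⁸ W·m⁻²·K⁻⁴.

At equilibrium, absorbed power = emitted power.
Absorbing cross-section = πr² = 8.867×10⁻⁸ m²; emitting surface = 4πr² = 3.547×10⁻⁷ m² (ratio 4).
εS·A_cross = εσ·A_surf·T⁴  ⇒  T⁴ = S/(4σ)   (ε cancels).
T⁴ = 74.2/(4·5.67×10⁻⁸) = 3.272×10⁸ K⁴.
T = (3.272×10⁸)^(1/4).

T ≈ 134 K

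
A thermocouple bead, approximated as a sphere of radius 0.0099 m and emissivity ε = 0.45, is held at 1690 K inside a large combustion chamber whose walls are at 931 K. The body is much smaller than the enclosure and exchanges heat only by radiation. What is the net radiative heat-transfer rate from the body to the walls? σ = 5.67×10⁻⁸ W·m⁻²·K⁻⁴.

P_net ≈ 233 W

For a small grey body in a large enclosure: P_net = εσA(T_body⁴ − T_wall⁴).
A = 4πr² = 0.001232 m²; T_body⁴ − T_wall⁴ = 8.157×10¹² − 7.513×10¹¹ = 7.406×10¹² K⁴.
|P_net| = 0.45·5.67×10⁻⁸·0.001232·7.406×10¹².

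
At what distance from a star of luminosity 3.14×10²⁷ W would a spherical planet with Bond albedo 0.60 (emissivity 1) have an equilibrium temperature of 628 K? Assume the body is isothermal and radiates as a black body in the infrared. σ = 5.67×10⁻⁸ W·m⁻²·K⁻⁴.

For an isothermal black-emitting sphere, (1−a)S·πr² = σ·4πr²·T⁴ ⇒ S = 4σT⁴/(1−a).
S = 4·5.67×10⁻⁸·(628)⁴/0.400 = 88190 W/m².
Flux falls as S = L/(4πd²), so d = √(L/(4πS)) = √(3.14×10²⁷/(4π·88190)).

d ≈ 5.32×10¹⁰ m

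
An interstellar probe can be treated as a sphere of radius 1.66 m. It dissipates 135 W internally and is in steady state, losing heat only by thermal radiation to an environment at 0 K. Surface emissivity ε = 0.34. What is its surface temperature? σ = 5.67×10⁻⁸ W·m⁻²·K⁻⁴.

Steady state: internal power = radiated power, P = εσA T⁴.
Radiating area A = 4πr² = 34.63 m².
T⁴ = P/(εσA) = 135/(0.34·5.67×10⁻⁸·34.63) = 2.022×10⁸ K⁴.
T = (2.022×10⁸)^(1/4).

T ≈ 119 K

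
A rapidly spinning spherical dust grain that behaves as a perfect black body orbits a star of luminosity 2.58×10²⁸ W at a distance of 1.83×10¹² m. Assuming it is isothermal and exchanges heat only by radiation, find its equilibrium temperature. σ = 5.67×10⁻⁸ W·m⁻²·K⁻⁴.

First find the stellar flux at distance d: S = L/(4πd²) = 2.58×10²⁸/(4π·(1.83×10¹²)²) = 613.1 W/m².
For an isothermal sphere, absorbed (1−a)S·πr² = emitted σ·4πr²·T⁴, so T⁴ = (1−a)S/(4σ).
T⁴ = 1.00·613.1/(4·5.67×10⁻⁸) = 2.703×10⁹ K⁴.

T ≈ 228 K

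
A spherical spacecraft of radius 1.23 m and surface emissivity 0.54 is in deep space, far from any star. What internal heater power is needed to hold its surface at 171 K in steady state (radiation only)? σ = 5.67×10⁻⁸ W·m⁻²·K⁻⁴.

P = εσ·4πr²·T⁴.
4πr² = 19.01 m²; T⁴ = 8.550×10⁸ K⁴.
P = 0.54·5.67×10⁻⁸·19.01·8.550×10⁸.

P ≈ 498 W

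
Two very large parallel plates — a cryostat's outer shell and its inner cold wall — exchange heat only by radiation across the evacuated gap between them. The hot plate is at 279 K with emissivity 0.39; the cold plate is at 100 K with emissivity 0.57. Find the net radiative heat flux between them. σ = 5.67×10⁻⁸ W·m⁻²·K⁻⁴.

For two infinite grey parallel plates, q = σ(T₁⁴ − T₂⁴)/(1/ε₁ + 1/ε₂ − 1).
T₁⁴ − T₂⁴ = 6.059×10⁹ − 1.000×10⁸ = 5.959×10⁹ K⁴.
1/ε₁ + 1/ε₂ − 1 = 2.564 + 1.754 − 1 = 3.318.
q = 5.67×10⁻⁸ × 5.959×10⁹ / 3.318.

q ≈ 102 W/m²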